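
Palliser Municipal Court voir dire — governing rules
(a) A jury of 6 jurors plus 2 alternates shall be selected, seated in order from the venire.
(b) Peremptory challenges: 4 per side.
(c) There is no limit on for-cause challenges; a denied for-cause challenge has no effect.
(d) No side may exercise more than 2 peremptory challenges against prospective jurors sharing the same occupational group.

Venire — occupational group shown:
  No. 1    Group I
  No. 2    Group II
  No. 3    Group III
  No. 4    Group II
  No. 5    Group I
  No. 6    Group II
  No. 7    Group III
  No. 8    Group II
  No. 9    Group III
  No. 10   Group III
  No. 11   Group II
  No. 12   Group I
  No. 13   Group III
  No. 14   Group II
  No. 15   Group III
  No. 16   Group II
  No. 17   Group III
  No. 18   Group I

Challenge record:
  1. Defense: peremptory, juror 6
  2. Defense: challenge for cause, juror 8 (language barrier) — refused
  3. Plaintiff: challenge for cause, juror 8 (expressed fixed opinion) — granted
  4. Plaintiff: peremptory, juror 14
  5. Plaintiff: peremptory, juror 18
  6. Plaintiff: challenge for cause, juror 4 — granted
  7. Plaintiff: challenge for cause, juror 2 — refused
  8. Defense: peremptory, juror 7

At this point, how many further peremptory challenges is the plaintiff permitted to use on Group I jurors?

1

Plaintiff peremptories so far: #14, #18 — 2 of 4 used, 2 left overall.
Against Group I: #18 — 1 used; per-group cap 2 leaves 1.
Binding limit: min(2, 1) = 1.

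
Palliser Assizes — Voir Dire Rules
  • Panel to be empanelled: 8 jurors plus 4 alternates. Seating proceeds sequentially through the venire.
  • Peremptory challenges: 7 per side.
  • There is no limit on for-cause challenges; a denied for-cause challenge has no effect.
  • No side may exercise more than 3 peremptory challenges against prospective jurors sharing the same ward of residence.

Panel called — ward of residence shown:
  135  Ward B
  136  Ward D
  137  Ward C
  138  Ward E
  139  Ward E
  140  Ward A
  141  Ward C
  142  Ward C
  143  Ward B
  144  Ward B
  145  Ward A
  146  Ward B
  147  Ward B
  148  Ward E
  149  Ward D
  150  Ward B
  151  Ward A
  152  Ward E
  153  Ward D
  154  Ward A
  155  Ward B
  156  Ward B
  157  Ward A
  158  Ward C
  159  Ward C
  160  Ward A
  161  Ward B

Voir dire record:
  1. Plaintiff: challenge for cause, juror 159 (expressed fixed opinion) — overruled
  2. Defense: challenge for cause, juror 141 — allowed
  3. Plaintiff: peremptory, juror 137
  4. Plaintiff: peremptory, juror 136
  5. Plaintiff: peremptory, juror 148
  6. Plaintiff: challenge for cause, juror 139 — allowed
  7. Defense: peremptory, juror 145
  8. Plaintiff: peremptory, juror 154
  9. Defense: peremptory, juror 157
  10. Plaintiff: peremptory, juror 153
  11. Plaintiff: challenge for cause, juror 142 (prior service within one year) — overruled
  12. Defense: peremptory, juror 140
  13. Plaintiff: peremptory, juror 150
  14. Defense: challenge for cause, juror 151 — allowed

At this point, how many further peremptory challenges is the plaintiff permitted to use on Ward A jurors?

1

Plaintiff peremptories so far: #137, #136, #148, #154, #153, #150 — 6 of 7 used, 1 left overall.
Against Ward A: #154 — 1 used; per-ward cap 3 leaves 2.
Binding limit: min(1, 2) = 1.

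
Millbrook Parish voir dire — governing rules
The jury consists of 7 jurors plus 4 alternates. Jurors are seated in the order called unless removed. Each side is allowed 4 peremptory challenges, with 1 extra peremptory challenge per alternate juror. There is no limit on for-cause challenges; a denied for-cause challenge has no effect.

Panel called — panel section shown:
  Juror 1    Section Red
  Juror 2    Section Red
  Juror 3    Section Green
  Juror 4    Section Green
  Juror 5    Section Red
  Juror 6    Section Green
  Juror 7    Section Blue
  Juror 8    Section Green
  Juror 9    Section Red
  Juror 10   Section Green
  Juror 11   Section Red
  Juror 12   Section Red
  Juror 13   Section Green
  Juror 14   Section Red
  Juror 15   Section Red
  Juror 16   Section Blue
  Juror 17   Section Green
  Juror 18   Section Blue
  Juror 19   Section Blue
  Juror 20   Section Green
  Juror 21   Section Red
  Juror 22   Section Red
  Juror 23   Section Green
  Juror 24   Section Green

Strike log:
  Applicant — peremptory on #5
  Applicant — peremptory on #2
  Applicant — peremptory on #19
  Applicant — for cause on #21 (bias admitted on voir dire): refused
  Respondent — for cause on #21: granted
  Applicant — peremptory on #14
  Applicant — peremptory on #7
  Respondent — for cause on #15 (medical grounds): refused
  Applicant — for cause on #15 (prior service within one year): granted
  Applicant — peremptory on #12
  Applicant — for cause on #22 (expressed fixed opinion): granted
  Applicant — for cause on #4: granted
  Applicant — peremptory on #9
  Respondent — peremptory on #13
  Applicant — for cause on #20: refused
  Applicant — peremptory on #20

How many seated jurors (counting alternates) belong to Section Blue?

Removed: #2, #4, #5, #7, #9, #12, #13, #14, #15, #19, #20, #21, #22.
Seated (11 incl. alternates): #1, #3, #6, #8, #10, #11, #16, #17, #18, #23, #24.
Of those, in Section Blue: #16, #18 → 2.

2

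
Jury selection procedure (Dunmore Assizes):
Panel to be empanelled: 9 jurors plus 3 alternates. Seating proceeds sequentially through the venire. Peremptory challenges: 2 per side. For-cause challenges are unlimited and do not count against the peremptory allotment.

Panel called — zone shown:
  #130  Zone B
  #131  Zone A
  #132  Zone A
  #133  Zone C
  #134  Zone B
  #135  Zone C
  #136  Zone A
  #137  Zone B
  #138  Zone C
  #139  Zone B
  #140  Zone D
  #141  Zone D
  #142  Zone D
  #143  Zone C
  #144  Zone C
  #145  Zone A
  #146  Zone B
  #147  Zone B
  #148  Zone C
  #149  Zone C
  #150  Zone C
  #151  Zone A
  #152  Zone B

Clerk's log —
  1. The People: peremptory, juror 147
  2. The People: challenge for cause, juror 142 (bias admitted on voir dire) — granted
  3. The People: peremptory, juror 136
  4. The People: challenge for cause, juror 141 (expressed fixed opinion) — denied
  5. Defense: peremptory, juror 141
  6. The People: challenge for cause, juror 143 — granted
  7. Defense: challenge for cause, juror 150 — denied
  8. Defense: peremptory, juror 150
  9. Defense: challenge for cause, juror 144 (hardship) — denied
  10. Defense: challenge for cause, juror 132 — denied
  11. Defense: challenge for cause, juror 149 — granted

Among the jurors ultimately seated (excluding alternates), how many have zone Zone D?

0

Removed: #136, #141, #142, #143, #147, #149, #150.
Seated jurors 1–9: #130, #131, #132, #133, #134, #135, #137, #138, #139 (alternates #140, #144, #145 not counted).
None of those are in Zone D → 0.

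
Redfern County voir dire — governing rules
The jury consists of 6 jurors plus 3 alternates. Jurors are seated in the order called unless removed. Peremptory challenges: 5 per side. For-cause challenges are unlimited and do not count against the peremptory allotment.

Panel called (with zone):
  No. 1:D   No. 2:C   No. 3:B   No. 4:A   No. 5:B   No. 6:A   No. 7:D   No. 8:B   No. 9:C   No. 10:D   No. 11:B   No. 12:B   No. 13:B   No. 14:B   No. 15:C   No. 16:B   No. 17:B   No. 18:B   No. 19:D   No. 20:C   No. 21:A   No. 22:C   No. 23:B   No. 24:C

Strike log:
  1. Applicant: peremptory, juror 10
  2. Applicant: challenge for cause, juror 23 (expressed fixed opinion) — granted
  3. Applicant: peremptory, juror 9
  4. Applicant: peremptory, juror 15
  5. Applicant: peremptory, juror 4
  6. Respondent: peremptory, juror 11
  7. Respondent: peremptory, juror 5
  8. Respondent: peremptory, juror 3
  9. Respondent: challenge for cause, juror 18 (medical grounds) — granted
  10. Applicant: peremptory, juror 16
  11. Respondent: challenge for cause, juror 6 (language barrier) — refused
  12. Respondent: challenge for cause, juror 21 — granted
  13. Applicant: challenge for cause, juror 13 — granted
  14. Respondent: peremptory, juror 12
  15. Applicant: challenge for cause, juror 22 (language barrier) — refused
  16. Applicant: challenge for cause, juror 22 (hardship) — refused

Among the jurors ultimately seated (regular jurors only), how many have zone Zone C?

Removed: #3, #4, #5, #9, #10, #11, #12, #13, #15, #16, #18, #21, #23.
Seated jurors 1–6: #1, #2, #6, #7, #8, #14 (alternates #17, #19, #20 not counted).
Of those, in Zone C: #2 → 1.

1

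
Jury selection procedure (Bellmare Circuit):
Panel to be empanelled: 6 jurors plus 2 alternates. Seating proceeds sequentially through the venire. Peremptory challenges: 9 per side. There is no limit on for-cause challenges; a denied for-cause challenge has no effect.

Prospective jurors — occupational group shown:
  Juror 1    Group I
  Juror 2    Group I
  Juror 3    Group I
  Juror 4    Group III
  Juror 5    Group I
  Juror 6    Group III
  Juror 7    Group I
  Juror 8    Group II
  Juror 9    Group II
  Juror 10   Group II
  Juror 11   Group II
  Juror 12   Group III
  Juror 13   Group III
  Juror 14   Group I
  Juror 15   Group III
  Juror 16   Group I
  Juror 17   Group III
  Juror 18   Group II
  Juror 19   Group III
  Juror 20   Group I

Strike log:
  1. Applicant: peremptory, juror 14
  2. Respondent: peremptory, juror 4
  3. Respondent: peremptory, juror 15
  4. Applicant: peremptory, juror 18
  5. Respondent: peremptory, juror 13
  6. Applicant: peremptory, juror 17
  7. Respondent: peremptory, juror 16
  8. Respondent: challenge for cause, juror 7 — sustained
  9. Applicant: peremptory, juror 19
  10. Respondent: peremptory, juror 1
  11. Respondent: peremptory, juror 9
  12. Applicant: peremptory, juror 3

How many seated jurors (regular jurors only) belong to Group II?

3

Removed: #1, #3, #4, #7, #9, #13, #14, #15, #16, #17, #18, #19.
Seated jurors 1–6: #2, #5, #6, #8, #10, #11 (alternates #12, #20 not counted).
Of those, in Group II: #8, #10, #11 → 3.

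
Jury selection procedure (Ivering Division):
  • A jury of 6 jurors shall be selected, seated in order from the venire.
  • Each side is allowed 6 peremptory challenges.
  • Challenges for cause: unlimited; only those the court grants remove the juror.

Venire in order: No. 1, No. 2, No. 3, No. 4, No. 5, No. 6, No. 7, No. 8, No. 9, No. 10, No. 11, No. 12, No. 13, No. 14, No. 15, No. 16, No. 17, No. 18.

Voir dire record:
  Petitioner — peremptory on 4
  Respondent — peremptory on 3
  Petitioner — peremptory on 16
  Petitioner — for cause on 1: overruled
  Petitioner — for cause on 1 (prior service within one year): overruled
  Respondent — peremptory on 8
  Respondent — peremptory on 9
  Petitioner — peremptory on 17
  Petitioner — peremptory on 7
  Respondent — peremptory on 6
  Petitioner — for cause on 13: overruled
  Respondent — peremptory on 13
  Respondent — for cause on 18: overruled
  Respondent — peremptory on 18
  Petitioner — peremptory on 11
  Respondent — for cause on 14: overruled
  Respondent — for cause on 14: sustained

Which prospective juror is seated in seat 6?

Removed: #3, #4, #6, #7, #8, #9, #11, #13, #14, #16, #17, #18. (#1 stays — for-cause denied.)
Seating in order: seats 1–6 → #1, #2, #5, #10, #12, #15.
So seat 6 is #15.

15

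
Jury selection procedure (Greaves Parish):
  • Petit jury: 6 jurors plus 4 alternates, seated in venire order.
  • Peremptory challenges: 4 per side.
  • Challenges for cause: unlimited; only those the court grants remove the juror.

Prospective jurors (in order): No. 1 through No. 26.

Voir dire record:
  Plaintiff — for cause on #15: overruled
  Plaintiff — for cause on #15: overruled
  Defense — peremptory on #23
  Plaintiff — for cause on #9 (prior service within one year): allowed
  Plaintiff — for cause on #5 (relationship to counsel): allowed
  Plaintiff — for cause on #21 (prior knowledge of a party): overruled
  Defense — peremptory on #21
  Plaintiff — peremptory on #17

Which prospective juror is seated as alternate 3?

11

Removed: #5, #9, #17, #21, #23. (#15 stays — for-cause denied.)
Seating in order: seats 1–6 → #1, #2, #3, #4, #6, #7; alternates → #8, #10, #11, #12.
So alternate 3 is #11.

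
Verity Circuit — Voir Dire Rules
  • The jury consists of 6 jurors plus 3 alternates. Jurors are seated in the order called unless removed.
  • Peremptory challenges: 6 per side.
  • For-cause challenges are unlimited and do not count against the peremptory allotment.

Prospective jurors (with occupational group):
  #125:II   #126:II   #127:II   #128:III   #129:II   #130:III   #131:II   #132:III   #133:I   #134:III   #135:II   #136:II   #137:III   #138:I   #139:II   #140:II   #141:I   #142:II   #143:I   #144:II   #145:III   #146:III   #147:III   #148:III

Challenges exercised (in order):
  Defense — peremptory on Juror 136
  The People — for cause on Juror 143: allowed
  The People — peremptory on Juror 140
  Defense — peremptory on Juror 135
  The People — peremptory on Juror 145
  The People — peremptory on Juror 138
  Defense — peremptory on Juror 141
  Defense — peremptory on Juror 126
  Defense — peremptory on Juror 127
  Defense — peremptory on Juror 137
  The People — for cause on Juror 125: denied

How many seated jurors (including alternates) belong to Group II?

Removed: #126, #127, #135, #136, #137, #138, #140, #141, #143, #145.
Seated (9 incl. alternates): #125, #128, #129, #130, #131, #132, #133, #134, #139.
Of those, in Group II: #125, #129, #131, #139 → 4.

4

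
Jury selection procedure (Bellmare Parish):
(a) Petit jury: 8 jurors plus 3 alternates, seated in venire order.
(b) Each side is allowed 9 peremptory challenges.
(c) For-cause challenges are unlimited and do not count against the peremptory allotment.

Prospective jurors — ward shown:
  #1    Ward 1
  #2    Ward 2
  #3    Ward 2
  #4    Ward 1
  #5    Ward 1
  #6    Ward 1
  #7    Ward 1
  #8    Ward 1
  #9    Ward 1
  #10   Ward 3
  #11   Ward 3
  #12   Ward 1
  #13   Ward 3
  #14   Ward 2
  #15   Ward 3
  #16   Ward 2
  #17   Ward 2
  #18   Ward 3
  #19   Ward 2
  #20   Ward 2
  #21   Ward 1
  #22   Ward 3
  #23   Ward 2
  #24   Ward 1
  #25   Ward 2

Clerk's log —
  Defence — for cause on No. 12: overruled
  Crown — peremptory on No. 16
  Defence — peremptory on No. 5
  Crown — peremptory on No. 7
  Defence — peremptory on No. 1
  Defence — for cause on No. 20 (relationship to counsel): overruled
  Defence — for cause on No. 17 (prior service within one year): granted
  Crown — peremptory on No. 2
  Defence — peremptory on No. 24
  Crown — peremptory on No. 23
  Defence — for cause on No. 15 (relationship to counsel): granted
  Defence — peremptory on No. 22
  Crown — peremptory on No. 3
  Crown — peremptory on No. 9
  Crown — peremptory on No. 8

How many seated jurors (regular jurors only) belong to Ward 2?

1

Removed: #1, #2, #3, #5, #7, #8, #9, #15, #16, #17, #22, #23, #24.
Seated jurors 1–8: #4, #6, #10, #11, #12, #13, #14, #18 (alternates #19, #20, #21 not counted).
Of those, in Ward 2: #14 → 1.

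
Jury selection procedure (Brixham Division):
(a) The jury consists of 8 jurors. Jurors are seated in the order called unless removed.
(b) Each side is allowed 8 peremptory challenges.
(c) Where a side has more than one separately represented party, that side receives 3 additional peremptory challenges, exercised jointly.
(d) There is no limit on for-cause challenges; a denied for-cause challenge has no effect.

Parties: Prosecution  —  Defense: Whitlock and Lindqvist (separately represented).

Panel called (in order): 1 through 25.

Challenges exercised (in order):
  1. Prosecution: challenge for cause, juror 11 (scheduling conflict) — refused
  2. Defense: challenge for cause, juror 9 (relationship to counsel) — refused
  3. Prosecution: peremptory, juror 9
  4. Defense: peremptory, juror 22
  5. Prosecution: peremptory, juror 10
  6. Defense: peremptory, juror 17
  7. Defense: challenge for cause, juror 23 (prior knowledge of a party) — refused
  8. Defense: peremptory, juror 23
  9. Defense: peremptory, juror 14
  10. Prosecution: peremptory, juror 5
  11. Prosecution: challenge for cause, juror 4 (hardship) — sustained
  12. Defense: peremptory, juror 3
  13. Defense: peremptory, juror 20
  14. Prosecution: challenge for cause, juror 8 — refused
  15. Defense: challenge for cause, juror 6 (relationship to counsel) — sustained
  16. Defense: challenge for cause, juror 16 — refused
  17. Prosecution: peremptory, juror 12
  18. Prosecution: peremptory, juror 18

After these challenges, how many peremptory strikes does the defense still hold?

Defense allotment: 8 base + 3 multi-party = 11.
Defense peremptories used: #22, #17, #23, #14, #3, #20 — 6 (for-cause on #9, #23, #6, #16 don't count).
Remaining: 11 − 6 = 5.

5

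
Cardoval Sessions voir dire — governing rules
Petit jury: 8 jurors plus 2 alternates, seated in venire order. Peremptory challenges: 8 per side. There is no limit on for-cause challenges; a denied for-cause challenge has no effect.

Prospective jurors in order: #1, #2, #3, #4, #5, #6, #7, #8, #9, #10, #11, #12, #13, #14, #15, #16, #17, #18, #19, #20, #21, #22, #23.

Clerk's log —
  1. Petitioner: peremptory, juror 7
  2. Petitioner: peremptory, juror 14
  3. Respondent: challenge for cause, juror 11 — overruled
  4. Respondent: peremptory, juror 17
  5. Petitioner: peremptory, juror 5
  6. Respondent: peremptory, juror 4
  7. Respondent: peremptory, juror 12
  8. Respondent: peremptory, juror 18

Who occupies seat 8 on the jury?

Removed: #4, #5, #7, #12, #14, #17, #18. (#11 stays — for-cause denied.)
Seating in order: seats 1–8 → #1, #2, #3, #6, #8, #9, #10, #11; alternates → #13, #15.
So seat 8 is #11.

11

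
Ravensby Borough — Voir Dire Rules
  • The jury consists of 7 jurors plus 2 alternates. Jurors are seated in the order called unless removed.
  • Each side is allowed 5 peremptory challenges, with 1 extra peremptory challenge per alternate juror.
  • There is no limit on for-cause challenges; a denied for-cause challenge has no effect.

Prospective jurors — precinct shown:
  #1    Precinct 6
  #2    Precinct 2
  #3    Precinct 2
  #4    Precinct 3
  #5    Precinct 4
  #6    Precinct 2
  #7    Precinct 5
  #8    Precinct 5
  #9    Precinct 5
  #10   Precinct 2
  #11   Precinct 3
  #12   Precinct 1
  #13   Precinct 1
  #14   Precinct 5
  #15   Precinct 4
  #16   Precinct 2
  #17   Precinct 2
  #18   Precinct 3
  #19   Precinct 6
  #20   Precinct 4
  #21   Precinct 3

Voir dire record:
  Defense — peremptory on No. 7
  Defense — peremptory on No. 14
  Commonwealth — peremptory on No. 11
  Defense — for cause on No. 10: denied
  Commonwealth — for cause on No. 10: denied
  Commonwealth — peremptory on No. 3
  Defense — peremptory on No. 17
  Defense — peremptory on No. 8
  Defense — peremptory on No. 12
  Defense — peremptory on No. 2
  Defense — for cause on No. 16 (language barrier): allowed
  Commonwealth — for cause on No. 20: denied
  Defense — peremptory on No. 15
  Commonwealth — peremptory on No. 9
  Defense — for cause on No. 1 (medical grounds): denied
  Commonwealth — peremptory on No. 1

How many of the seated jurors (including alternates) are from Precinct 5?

Removed: #1, #2, #3, #7, #8, #9, #11, #12, #14, #15, #16, #17.
Seated (9 incl. alternates): #4, #5, #6, #10, #13, #18, #19, #20, #21.
None of those are in Precinct 5 → 0.

0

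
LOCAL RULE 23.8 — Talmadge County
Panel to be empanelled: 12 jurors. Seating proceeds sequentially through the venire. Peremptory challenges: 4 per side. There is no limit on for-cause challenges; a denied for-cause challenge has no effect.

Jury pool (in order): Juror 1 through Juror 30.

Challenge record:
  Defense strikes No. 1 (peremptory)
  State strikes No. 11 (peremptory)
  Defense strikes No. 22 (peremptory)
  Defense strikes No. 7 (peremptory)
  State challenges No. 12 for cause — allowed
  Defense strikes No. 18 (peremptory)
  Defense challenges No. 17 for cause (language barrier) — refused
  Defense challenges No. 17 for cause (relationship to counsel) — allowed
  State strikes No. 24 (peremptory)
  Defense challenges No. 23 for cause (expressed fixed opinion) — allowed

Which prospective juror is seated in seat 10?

Removed: #1, #7, #11, #12, #17, #18, #22, #23, #24.
Seating in order: seats 1–12 → #2, #3, #4, #5, #6, #8, #9, #10, #13, #14, #15, #16.
So seat 10 is #14.

14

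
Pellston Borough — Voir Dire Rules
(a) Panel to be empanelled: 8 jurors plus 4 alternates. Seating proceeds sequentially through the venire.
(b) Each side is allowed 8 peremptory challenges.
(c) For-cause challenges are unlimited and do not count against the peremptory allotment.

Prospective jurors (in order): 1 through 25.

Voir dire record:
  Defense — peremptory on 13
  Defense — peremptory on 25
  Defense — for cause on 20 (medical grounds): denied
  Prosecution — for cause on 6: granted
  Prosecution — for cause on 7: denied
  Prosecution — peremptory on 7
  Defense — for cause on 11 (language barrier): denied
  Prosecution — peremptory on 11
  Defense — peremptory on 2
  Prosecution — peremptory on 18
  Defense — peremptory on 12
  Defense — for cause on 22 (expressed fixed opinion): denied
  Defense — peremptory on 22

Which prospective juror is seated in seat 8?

Removed: #2, #6, #7, #11, #12, #13, #18, #22, #25. (#20 stays — for-cause denied.)
Filling seats in venire order through position 8: #1, #3, #4, #5, #8, #9, #10, #14.
So seat 8 is #14.

14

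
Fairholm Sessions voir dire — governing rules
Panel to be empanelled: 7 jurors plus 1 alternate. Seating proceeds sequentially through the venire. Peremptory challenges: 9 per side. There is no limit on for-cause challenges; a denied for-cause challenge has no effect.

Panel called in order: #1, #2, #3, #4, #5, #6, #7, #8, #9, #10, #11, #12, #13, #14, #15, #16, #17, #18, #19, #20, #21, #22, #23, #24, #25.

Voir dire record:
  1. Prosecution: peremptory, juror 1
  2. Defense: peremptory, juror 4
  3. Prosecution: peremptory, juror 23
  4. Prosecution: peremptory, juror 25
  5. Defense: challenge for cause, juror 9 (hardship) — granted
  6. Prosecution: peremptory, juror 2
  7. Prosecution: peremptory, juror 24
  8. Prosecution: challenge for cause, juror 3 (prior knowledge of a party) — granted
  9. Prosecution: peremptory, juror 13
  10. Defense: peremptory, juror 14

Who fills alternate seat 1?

15

Removed: #1, #2, #3, #4, #9, #13, #14, #23, #24, #25.
Filling seats in venire order through position 8: #5, #6, #7, #8, #10, #11, #12, #15.
So alternate 1 is #15.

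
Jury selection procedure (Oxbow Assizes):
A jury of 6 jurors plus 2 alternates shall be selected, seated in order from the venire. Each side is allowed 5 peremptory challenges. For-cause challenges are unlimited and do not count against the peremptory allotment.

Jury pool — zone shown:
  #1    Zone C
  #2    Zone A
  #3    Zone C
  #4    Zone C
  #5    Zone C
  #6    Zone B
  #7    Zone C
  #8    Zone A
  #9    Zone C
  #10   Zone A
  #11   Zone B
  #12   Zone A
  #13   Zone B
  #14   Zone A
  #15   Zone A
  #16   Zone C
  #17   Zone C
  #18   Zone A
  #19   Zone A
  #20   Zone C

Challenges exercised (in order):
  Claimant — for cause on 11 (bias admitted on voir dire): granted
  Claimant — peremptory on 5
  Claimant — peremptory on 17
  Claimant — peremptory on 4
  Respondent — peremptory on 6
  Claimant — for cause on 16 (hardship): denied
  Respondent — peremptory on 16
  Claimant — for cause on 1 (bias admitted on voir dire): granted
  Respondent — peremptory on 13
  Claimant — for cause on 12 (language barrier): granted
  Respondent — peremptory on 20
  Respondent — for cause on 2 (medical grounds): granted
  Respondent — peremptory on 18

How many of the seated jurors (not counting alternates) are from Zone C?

Removed: #1, #2, #4, #5, #6, #11, #12, #13, #16, #17, #18, #20.
Seated jurors 1–6: #3, #7, #8, #9, #10, #14 (alternates #15, #19 not counted).
Of those, in Zone C: #3, #7, #9 → 3.

3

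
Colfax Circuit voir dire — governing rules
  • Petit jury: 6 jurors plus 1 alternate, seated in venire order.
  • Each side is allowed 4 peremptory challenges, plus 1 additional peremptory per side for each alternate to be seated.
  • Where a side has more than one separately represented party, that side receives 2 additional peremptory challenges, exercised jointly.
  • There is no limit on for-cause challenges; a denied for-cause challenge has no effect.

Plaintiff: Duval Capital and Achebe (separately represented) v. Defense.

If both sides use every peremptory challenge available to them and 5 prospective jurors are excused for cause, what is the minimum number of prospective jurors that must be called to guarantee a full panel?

24

Seats to fill: 6 + 1 alternates = 7.
Peremptories — Plaintiff: 4 + 1×1 + 2 = 7; Defense: 4 + 1×1 = 5; total 12.
For-cause removals: 5.
Minimum venire: 7 + 12 + 5 = 24.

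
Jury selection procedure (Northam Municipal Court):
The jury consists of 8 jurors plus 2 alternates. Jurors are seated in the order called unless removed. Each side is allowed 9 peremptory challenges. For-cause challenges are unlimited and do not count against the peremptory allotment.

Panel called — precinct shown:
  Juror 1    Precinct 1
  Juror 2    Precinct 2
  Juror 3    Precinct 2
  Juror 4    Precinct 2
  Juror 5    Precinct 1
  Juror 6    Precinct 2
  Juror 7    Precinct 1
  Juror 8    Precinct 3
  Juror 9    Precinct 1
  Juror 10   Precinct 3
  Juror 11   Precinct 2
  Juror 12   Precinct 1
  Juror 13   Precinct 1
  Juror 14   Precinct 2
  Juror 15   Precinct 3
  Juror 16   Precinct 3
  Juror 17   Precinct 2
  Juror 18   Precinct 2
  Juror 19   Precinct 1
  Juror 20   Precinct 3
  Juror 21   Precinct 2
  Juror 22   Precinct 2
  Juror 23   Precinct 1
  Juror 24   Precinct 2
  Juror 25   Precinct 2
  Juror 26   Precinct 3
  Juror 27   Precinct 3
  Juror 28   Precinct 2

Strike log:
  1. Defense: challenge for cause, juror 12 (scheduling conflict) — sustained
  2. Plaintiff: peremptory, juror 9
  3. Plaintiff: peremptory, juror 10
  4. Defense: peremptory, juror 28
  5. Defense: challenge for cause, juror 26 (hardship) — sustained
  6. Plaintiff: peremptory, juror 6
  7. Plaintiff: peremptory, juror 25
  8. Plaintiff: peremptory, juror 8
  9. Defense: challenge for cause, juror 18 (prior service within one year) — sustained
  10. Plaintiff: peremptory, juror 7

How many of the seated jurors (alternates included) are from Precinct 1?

3

Removed: #6, #7, #8, #9, #10, #12, #18, #25, #26, #28.
Seated (10 incl. alternates): #1, #2, #3, #4, #5, #11, #13, #14, #15, #16.
Of those, in Precinct 1: #1, #5, #13 → 3.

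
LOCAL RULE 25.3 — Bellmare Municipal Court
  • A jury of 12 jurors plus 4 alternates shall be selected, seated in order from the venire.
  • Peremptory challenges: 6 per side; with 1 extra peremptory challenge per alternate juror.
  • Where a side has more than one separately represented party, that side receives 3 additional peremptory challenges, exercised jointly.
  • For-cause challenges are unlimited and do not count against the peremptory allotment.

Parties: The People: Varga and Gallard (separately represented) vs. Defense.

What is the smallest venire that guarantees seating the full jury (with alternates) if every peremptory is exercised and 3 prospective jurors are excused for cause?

Seats to fill: 12 + 4 alternates = 16.
Peremptories — The People: 6 + 1×4 + 3 = 13; Defense: 6 + 1×4 = 10; total 23.
For-cause removals: 3.
Minimum venire: 16 + 23 + 3 = 42.

42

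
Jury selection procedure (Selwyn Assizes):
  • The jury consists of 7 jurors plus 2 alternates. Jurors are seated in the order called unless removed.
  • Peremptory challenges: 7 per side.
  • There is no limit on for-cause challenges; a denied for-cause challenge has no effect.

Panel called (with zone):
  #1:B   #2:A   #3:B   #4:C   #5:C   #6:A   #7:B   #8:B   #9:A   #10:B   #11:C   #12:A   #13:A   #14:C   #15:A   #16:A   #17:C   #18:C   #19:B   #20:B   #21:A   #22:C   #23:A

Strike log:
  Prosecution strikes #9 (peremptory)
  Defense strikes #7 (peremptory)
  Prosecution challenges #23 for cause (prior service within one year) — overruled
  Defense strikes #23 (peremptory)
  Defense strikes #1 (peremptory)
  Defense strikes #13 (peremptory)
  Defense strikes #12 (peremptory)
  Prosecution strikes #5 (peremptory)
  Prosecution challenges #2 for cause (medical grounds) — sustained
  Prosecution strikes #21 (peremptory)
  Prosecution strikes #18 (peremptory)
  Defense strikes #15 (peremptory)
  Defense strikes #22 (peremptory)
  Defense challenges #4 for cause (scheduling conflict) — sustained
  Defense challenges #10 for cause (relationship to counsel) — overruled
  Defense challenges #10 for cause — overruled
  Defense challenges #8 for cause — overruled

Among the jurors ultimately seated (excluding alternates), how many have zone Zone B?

3

Removed: #1, #2, #4, #5, #7, #9, #12, #13, #15, #18, #21, #22, #23.
Seated jurors 1–7: #3, #6, #8, #10, #11, #14, #16 (alternates #17, #19 not counted).
Of those, in Zone B: #3, #8, #10 → 3.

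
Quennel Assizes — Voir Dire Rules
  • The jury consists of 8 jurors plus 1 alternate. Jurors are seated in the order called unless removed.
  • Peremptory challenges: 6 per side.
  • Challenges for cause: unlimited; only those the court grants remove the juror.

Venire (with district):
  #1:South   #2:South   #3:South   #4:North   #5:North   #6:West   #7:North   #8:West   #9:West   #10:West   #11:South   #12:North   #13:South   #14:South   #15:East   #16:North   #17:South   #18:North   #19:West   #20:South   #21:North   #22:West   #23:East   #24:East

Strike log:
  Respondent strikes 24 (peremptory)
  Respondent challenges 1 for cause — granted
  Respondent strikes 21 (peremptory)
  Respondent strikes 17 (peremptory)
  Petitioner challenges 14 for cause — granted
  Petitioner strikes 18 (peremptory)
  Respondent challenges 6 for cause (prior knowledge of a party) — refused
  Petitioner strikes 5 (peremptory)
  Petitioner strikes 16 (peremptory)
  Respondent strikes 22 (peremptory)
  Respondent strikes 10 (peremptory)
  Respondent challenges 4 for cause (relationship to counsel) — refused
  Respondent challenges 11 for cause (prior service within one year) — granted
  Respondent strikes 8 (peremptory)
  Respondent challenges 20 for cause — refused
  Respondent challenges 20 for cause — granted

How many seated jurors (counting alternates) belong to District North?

3

Removed: #1, #5, #8, #10, #11, #14, #16, #17, #18, #20, #21, #22, #24.
Seated (9 incl. alternates): #2, #3, #4, #6, #7, #9, #12, #13, #15.
Of those, in District North: #4, #7, #12 → 3.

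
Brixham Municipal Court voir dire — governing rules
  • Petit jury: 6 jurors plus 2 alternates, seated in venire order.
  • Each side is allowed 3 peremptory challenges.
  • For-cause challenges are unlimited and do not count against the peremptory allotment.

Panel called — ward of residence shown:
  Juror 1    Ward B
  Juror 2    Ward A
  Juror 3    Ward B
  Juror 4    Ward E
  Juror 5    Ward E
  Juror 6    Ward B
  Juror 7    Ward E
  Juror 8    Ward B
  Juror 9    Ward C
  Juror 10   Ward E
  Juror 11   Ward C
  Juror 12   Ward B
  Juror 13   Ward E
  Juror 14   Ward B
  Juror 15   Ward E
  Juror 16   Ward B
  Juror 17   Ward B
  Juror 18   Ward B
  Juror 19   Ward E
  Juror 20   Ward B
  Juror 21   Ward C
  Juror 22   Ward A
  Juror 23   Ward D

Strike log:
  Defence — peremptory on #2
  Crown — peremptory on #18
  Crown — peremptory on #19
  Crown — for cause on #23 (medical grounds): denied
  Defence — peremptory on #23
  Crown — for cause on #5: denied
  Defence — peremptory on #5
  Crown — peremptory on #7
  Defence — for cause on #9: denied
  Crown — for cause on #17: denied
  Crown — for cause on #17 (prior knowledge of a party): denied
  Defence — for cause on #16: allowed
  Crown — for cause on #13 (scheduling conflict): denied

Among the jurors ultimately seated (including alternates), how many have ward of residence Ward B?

4

Removed: #2, #5, #7, #16, #18, #19, #23.
Seated (8 incl. alternates): #1, #3, #4, #6, #8, #9, #10, #11.
Of those, in Ward B: #1, #3, #6, #8 → 4.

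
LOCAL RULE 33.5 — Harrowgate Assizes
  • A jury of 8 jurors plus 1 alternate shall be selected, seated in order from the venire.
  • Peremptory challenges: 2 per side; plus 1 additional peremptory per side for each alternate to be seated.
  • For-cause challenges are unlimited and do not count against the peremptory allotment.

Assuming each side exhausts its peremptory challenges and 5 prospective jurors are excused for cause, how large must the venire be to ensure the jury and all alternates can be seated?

20

Seats to fill: 8 + 1 alternates = 9.
Peremptories: 2 + 1×1 = 3 per side × 2 sides = 6.
For-cause removals: 5.
Minimum venire: 9 + 6 + 5 = 20.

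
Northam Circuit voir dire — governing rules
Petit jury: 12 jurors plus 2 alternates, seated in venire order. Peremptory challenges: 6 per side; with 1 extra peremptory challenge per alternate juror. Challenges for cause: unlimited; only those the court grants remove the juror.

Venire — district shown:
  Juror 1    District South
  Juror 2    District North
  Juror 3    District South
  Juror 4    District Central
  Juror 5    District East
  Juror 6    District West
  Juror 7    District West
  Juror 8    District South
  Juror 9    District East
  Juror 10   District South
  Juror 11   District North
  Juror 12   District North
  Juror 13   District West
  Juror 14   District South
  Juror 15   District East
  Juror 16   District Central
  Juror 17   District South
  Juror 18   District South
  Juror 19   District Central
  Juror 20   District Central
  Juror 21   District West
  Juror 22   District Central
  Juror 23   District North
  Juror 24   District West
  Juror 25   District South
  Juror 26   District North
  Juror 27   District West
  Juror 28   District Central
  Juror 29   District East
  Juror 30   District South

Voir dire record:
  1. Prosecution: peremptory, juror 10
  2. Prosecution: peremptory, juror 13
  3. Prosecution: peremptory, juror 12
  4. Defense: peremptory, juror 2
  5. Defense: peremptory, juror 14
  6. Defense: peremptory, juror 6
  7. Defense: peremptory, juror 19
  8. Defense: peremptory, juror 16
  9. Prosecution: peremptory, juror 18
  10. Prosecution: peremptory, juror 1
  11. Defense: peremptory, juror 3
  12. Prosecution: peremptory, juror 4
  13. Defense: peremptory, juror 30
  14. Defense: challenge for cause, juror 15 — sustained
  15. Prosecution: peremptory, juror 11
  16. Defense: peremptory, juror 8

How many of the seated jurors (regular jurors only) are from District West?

4

Removed: #1, #2, #3, #4, #6, #8, #10, #11, #12, #13, #14, #15, #16, #18, #19, #30.
Seated jurors 1–12: #5, #7, #9, #17, #20, #21, #22, #23, #24, #25, #26, #27 (alternates #28, #29 not counted).
Of those, in District West: #7, #21, #24, #27 → 4.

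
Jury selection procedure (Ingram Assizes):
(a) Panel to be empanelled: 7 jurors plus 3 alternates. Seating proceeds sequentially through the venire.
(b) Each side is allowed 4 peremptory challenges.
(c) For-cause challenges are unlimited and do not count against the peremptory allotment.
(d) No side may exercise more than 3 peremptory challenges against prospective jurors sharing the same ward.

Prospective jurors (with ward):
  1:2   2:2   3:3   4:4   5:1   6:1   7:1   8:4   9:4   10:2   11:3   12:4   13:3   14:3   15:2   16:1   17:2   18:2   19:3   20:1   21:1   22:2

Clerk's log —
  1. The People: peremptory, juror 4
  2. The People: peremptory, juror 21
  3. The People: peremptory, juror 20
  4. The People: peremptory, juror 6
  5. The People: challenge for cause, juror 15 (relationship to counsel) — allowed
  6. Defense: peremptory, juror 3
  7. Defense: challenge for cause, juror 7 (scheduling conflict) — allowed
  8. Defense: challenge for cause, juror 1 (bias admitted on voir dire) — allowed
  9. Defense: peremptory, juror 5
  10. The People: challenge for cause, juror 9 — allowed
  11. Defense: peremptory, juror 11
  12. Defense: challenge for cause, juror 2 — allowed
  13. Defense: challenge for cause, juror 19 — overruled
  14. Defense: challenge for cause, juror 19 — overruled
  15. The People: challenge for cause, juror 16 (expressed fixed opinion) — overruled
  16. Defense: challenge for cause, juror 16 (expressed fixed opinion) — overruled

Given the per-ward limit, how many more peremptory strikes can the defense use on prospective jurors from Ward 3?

Defense peremptories so far: #3, #5, #11 — 3 of 4 used, 1 left overall.
Against Ward 3: #3, #11 — 2 used; per-ward cap 3 leaves 1.
Binding limit: min(1, 1) = 1.

1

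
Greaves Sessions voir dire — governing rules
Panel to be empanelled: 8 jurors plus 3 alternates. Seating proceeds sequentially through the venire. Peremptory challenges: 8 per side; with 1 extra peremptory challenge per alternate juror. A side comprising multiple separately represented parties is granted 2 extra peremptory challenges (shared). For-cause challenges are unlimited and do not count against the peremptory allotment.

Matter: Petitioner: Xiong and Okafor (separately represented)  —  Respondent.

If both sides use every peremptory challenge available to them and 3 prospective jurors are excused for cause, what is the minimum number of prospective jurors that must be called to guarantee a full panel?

Seats to fill: 8 + 3 alternates = 11.
Peremptories — Petitioner: 8 + 1×3 + 2 = 13; Respondent: 8 + 1×3 = 11; total 24.
For-cause removals: 3.
Minimum venire: 11 + 24 + 3 = 38.

38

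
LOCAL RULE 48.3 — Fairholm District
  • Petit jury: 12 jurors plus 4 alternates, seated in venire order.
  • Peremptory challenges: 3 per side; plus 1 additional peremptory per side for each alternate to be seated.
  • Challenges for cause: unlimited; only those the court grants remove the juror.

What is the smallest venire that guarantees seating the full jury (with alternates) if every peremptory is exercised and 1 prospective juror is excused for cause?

Seats to fill: 12 + 4 alternates = 16.
Peremptories: 3 + 1×4 = 7 per side × 2 sides = 14.
For-cause removals: 1.
Minimum venire: 16 + 14 + 1 = 31.

31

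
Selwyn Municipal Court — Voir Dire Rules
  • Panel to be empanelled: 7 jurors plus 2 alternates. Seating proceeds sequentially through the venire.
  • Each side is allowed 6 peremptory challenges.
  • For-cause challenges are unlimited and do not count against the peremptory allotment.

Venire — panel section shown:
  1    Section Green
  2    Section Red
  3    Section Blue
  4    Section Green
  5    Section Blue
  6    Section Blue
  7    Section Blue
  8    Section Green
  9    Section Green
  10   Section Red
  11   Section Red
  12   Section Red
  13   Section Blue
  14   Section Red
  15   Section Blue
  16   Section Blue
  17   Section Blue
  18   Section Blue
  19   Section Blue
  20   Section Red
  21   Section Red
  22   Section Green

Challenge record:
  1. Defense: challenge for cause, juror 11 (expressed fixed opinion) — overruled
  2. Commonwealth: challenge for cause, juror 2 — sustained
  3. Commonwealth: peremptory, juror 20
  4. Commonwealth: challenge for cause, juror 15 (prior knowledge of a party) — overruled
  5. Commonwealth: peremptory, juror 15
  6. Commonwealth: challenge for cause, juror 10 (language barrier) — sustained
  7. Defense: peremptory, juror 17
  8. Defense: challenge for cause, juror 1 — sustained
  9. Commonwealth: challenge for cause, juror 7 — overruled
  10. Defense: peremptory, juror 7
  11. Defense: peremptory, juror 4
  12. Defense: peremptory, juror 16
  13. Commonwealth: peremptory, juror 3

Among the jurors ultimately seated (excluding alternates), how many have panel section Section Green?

Removed: #1, #2, #3, #4, #7, #10, #15, #16, #17, #20.
Seated jurors 1–7: #5, #6, #8, #9, #11, #12, #13 (alternates #14, #18 not counted).
Of those, in Section Green: #8, #9 → 2.

2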